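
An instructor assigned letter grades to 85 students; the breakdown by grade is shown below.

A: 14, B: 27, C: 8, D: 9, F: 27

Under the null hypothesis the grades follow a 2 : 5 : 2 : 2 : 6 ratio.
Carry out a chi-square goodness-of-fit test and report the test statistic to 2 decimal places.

2.56

Ratio total = 17. Expected counts: 85×2/17 = 10, 85×5/17 = 25, 85×2/17 = 10, 85×2/17 = 10, 85×6/17 = 30.
A: (14 − 10)²/10 = 16/10 = 1.600
B: (27 − 25)²/25 = 4/25 = 0.160
C: (8 − 10)²/10 = 4/10 = 0.400
D: (9 − 10)²/10 = 1/10 = 0.100
F: (27 − 30)²/30 = 9/30 = 0.300
Sum = 2.56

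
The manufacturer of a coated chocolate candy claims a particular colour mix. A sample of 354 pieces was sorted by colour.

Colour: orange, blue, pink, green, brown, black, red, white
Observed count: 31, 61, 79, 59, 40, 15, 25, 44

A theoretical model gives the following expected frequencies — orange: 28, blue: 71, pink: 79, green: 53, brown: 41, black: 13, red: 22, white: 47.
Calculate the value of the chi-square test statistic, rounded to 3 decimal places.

3.342

cat         O        E   (O−E)²/E
orange     31       28     0.3214
blue       61       71     1.4085
pink       79       79     0.0000
green      59       53     0.6792
brown      40       41     0.0244
black      15       13     0.3077
red        25       22     0.4091
white      44       47     0.1915
Sum = 3.342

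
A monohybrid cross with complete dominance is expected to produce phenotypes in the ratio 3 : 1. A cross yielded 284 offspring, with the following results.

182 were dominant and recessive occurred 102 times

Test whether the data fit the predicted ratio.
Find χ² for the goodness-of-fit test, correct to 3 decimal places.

18.047

Ratio total = 4. Expected counts: 284×3/4 = 213, 284×1/4 = 71.
cat            O        E   (O−E)²/E
dominant     182      213     4.5117
recessive    102       71    13.5352
Sum = 18.047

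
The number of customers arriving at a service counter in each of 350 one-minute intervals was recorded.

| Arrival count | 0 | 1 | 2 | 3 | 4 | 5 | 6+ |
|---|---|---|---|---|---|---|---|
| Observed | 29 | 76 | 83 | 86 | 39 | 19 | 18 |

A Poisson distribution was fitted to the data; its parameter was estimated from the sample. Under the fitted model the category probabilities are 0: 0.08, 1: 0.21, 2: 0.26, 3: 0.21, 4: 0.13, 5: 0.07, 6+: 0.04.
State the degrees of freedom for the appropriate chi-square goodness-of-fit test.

5

There are k = 7 categories and 1 parameter estimated from the data, so df = 7 − 1 − 1 = 5.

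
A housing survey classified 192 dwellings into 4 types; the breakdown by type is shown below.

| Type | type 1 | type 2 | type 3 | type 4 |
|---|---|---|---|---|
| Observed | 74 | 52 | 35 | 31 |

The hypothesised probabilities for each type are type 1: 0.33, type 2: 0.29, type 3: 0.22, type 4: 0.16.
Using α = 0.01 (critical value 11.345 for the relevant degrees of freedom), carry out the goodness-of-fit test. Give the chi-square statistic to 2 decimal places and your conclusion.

3.27; do not reject

Expected counts E_i = n·p_i: 192×0.33 = 63.36, 192×0.29 = 55.68, 192×0.22 = 42.24, 192×0.16 = 30.72.
cat         O        E   (O−E)²/E
type 1     74    63.36      1.787
type 2     52    55.68      0.243
type 3     35    42.24      1.241
type 4     31    30.72      0.003
Sum = 3.27
df = 3. Since 3.27 < 11.345, we do not reject H₀.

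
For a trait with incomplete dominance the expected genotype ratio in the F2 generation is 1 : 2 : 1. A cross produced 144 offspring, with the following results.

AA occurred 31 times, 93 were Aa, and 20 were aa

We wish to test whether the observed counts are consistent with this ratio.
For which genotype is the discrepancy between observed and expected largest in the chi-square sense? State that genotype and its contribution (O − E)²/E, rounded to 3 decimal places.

aa, 7.111

Ratio total = 4. Expected counts: 144×1/4 = 36, 144×2/4 = 72, 144×1/4 = 36.
cat         O        E   (O−E)²/E
AA         31       36     0.6944
Aa         93       72     6.1250
aa         20       36     7.1111
The largest term is for aa: 7.111.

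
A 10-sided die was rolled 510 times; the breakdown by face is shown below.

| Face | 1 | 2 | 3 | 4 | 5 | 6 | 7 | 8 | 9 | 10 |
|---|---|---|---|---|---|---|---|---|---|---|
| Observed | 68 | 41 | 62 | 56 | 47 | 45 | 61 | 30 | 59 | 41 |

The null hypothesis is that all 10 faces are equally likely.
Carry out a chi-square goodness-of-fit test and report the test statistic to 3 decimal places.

Expected count for each of the 10 categories: 510/10 = 51.
χ² = (68−51)²/51 + (41−51)²/51 + (62−51)²/51 + (56−51)²/51 + (47−51)²/51 + (45−51)²/51 + (61−51)²/51 + (30−51)²/51 + (59−51)²/51 + (41−51)²/51
   = 5.6667 + 1.9608 + 2.3725 + 0.4902 + 0.3137 + 0.7059 + 1.9608 + 8.6471 + 1.2549 + 1.9608
Sum = 25.333

25.333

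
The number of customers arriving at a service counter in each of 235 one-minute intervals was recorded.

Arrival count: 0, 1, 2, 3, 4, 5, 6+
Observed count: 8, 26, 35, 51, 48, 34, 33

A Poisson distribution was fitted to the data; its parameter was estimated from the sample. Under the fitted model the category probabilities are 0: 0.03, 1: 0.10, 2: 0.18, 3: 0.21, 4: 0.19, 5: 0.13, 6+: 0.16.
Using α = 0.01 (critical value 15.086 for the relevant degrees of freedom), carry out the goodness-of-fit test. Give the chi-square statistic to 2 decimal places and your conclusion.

Expected counts E_i = n·p_i: 235×0.03 = 7.05, 235×0.10 = 23.5, 235×0.18 = 42.3, 235×0.21 = 49.35, 235×0.19 = 44.65, 235×0.13 = 30.55, 235×0.16 = 37.6.
0: (8 − 7.05)²/7.05 = 0.9025/7.05 = 0.128
1: (26 − 23.5)²/23.5 = 6.25/23.5 = 0.266
2: (35 − 42.3)²/42.3 = 53.29/42.3 = 1.260
3: (51 − 49.35)²/49.35 = 2.7225/49.35 = 0.055
4: (48 − 44.65)²/44.65 = 11.2225/44.65 = 0.251
5: (34 − 30.55)²/30.55 = 11.9025/30.55 = 0.390
6+: (33 − 37.6)²/37.6 = 21.16/37.6 = 0.563
Sum = 2.91
df = 5. Since 2.91 < 15.086, we do not reject H₀.

2.91; do not reject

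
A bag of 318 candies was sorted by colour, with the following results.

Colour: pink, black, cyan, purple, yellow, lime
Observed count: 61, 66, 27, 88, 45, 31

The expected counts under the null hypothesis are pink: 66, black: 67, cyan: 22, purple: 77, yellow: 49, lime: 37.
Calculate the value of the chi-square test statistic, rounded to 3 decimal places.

χ² = (61−66)²/66 + (66−67)²/67 + (27−22)²/22 + (88−77)²/77 + (45−49)²/49 + (31−37)²/37
   = 0.3788 + 0.0149 + 1.1364 + 1.5714 + 0.3265 + 0.9730
Sum = 4.401

4.401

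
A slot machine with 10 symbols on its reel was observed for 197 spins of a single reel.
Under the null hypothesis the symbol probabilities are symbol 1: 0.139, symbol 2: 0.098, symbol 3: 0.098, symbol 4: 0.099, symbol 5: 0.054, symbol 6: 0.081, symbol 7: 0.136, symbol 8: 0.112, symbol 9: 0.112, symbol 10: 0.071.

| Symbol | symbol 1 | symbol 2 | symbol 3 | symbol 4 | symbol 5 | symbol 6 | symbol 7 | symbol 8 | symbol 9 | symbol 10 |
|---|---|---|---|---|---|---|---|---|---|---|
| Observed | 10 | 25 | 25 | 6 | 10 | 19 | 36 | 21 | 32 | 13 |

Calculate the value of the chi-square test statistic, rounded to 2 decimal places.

32.12

Expected counts E_i = n·p_i: 197×0.139 = 27.383, 197×0.098 = 19.306, 197×0.098 = 19.306, 197×0.099 = 19.503, 197×0.054 = 10.638, 197×0.081 = 15.957, 197×0.136 = 26.792, 197×0.112 = 22.064, 197×0.112 = 22.064, 197×0.071 = 13.987.
symbol 1: (10 − 27.383)²/27.383 = 302.168689/27.383 = 11.035
symbol 2: (25 − 19.306)²/19.306 = 32.421636/19.306 = 1.679
symbol 3: (25 − 19.306)²/19.306 = 32.421636/19.306 = 1.679
symbol 4: (6 − 19.503)²/19.503 = 182.331009/19.503 = 9.349
symbol 5: (10 − 10.638)²/10.638 = 0.407044/10.638 = 0.038
symbol 6: (19 − 15.957)²/15.957 = 9.259849/15.957 = 0.580
symbol 7: (36 − 26.792)²/26.792 = 84.787264/26.792 = 3.165
symbol 8: (21 − 22.064)²/22.064 = 1.132096/22.064 = 0.051
symbol 9: (32 − 22.064)²/22.064 = 98.724096/22.064 = 4.474
symbol 10: (13 − 13.987)²/13.987 = 0.974169/13.987 = 0.070
Sum = 32.12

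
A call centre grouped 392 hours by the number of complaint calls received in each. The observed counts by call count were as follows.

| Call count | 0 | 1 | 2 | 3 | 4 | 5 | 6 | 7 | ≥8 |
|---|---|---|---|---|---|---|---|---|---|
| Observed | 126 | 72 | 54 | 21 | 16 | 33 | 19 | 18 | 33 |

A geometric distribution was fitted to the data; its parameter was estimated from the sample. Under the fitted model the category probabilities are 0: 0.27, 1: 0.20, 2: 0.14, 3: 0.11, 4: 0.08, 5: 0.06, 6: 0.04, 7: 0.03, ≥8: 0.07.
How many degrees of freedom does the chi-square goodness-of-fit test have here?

There are k = 9 categories and 1 parameter estimated from the data, so df = 9 − 1 − 1 = 7.

7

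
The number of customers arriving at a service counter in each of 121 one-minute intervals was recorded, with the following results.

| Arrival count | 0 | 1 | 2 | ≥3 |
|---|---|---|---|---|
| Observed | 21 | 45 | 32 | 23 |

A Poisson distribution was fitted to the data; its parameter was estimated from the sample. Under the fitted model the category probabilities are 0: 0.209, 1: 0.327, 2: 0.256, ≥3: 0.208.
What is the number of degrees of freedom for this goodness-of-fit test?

There are k = 4 categories and 1 parameter estimated from the data, so df = 4 − 1 − 1 = 2.

2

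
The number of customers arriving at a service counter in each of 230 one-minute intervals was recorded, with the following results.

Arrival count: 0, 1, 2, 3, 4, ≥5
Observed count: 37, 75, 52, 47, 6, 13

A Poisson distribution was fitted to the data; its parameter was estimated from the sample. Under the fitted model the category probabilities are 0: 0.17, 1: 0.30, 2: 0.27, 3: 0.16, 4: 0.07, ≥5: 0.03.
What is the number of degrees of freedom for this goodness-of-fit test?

There are k = 6 categories and 1 parameter estimated from the data, so df = 6 − 1 − 1 = 4.

4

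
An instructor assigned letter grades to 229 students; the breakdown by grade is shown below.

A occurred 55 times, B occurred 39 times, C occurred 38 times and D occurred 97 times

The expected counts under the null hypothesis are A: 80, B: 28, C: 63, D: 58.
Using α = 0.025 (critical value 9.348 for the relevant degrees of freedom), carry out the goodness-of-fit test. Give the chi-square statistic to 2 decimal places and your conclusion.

χ² = (55−80)²/80 + (39−28)²/28 + (38−63)²/63 + (97−58)²/58
   = 7.813 + 4.321 + 9.921 + 26.224
Sum = 48.28
df = 3. Since 48.28 > 9.348, we reject H₀.

48.28; reject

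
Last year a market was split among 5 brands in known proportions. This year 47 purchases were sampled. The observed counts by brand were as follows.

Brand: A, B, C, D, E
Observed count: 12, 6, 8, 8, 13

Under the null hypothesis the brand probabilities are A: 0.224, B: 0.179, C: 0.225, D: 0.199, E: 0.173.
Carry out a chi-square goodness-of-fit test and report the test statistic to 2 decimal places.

4.64

Expected counts E_i = n·p_i: 47×0.224 = 10.528, 47×0.179 = 8.413, 47×0.225 = 10.575, 47×0.199 = 9.353, 47×0.173 = 8.131.
χ² = (12−10.528)²/10.528 + (6−8.413)²/8.413 + (8−10.575)²/10.575 + (8−9.353)²/9.353 + (13−8.131)²/8.131
   = 0.206 + 0.692 + 0.627 + 0.196 + 2.916
Sum = 4.64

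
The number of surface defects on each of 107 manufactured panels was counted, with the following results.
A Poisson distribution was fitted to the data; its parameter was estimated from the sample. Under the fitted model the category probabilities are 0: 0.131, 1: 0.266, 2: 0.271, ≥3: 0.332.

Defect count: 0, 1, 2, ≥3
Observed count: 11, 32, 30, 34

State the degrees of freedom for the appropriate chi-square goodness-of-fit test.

There are k = 4 categories and 1 parameter estimated from the data, so df = 4 − 1 − 1 = 2.

2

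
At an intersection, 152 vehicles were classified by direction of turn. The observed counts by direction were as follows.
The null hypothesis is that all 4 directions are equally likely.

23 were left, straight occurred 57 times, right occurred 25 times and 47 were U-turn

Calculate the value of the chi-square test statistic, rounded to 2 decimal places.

Under H₀ each category has probability 1/4, so each expected count is 152/4 = 38.
χ² = (23−38)²/38 + (57−38)²/38 + (25−38)²/38 + (47−38)²/38
   = 5.921 + 9.500 + 4.447 + 2.132
Sum = 22.00

22.00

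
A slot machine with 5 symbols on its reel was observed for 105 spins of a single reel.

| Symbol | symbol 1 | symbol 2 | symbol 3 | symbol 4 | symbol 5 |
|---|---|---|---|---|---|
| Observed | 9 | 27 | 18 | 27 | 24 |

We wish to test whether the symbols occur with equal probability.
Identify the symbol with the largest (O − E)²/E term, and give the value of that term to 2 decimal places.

Expected count for each of the 5 categories: 105/5 = 21.
symbol 1: (9 − 21)²/21 = 144/21 = 6.857
symbol 2: (27 − 21)²/21 = 36/21 = 1.714
symbol 3: (18 − 21)²/21 = 9/21 = 0.429
symbol 4: (27 − 21)²/21 = 36/21 = 1.714
symbol 5: (24 − 21)²/21 = 9/21 = 0.429
The largest term is for symbol 1: 6.86.

symbol 1, 6.86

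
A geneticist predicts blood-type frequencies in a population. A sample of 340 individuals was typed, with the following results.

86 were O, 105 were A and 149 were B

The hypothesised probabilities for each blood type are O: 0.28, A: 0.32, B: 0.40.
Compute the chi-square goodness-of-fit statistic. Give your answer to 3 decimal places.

Expected counts E_i = n·p_i: 340×0.28 = 95.2, 340×0.32 = 108.8, 340×0.40 = 136.
χ² = (86−95.2)²/95.2 + (105−108.8)²/108.8 + (149−136)²/136
   = 0.8891 + 0.1327 + 1.2426
Sum = 2.264

2.264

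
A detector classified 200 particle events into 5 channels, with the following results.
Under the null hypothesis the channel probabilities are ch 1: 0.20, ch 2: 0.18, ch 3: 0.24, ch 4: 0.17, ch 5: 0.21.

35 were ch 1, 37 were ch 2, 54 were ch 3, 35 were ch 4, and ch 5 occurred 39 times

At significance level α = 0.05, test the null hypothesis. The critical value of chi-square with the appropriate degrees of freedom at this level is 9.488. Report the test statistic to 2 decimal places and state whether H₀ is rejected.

Expected counts E_i = n·p_i: 200×0.20 = 40, 200×0.18 = 36, 200×0.24 = 48, 200×0.17 = 34, 200×0.21 = 42.
χ² = (35−40)²/40 + (37−36)²/36 + (54−48)²/48 + (35−34)²/34 + (39−42)²/42
   = 0.625 + 0.028 + 0.750 + 0.029 + 0.214
Sum = 1.65
df = 4. Since 1.65 < 9.488, we do not reject H₀.

1.65; do not reject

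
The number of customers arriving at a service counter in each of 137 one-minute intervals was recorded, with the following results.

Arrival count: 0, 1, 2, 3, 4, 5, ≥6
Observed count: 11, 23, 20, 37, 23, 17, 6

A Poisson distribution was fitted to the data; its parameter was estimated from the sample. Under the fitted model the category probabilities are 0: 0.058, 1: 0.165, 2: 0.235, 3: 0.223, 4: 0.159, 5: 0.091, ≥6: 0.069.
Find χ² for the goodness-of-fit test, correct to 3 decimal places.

Expected counts E_i = n·p_i: 137×0.058 = 7.946, 137×0.165 = 22.605, 137×0.235 = 32.195, 137×0.223 = 30.551, 137×0.159 = 21.783, 137×0.091 = 12.467, 137×0.069 = 9.453.
0: (11 − 7.946)²/7.946 = 9.326916/7.946 = 1.1738
1: (23 − 22.605)²/22.605 = 0.156025/22.605 = 0.0069
2: (20 − 32.195)²/32.195 = 148.718025/32.195 = 4.6193
3: (37 − 30.551)²/30.551 = 41.589601/30.551 = 1.3613
4: (23 − 21.783)²/21.783 = 1.481089/21.783 = 0.0680
5: (17 − 12.467)²/12.467 = 20.548089/12.467 = 1.6482
≥6: (6 − 9.453)²/9.453 = 11.923209/9.453 = 1.2613
Sum = 10.139

10.139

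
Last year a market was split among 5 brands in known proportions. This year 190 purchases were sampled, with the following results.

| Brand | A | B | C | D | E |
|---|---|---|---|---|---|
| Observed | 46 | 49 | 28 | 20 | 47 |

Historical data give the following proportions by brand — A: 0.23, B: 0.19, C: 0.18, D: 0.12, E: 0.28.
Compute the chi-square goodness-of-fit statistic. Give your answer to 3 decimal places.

6.921

Expected counts E_i = n·p_i: 190×0.23 = 43.7, 190×0.19 = 36.1, 190×0.18 = 34.2, 190×0.12 = 22.8, 190×0.28 = 53.2.
A: (46 − 43.7)²/43.7 = 5.29/43.7 = 0.1211
B: (49 − 36.1)²/36.1 = 166.41/36.1 = 4.6097
C: (28 − 34.2)²/34.2 = 38.44/34.2 = 1.1240
D: (20 − 22.8)²/22.8 = 7.84/22.8 = 0.3439
E: (47 − 53.2)²/53.2 = 38.44/53.2 = 0.7226
Sum = 6.921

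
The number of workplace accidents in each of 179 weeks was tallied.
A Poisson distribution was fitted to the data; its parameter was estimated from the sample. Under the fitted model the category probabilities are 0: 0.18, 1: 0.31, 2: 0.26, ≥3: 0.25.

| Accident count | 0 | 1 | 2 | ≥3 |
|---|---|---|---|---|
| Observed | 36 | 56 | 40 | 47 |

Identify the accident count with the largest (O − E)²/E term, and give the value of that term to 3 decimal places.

Expected counts E_i = n·p_i: 179×0.18 = 32.22, 179×0.31 = 55.49, 179×0.26 = 46.54, 179×0.25 = 44.75.
cat         O        E   (O−E)²/E
0          36    32.22     0.4435
1          56    55.49     0.0047
2          40    46.54     0.9190
≥3         47    44.75     0.1131
The largest term is for 2: 0.919.

2, 0.919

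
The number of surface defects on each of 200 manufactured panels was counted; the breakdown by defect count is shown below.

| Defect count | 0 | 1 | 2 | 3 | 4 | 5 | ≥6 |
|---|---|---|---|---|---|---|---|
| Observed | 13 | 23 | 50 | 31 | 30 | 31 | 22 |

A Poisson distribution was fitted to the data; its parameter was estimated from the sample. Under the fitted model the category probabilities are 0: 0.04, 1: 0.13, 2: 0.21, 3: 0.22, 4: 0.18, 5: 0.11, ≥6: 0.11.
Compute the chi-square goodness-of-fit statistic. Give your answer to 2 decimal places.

13.52

Expected counts E_i = n·p_i: 200×0.04 = 8, 200×0.13 = 26, 200×0.21 = 42, 200×0.22 = 44, 200×0.18 = 36, 200×0.11 = 22, 200×0.11 = 22.
χ² = (13−8)²/8 + (23−26)²/26 + (50−42)²/42 + (31−44)²/44 + (30−36)²/36 + (31−22)²/22 + (22−22)²/22
   = 3.125 + 0.346 + 1.524 + 3.841 + 1.000 + 3.682 + 0.000
Sum = 13.52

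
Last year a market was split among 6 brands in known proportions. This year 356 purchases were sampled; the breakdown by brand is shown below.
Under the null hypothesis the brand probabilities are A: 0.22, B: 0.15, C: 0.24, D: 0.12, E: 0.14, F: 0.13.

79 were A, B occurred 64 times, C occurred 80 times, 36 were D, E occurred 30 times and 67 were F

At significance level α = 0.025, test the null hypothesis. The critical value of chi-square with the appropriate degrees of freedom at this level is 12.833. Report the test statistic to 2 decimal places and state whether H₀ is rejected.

Expected counts E_i = n·p_i: 356×0.22 = 78.32, 356×0.15 = 53.4, 356×0.24 = 85.44, 356×0.12 = 42.72, 356×0.14 = 49.84, 356×0.13 = 46.28.
χ² = (79−78.32)²/78.32 + (64−53.4)²/53.4 + (80−85.44)²/85.44 + (36−42.72)²/42.72 + (30−49.84)²/49.84 + (67−46.28)²/46.28
   = 0.006 + 2.104 + 0.346 + 1.057 + 7.898 + 9.277
Sum = 20.69
df = 5. Since 20.69 > 12.833, we reject H₀.

20.69; reject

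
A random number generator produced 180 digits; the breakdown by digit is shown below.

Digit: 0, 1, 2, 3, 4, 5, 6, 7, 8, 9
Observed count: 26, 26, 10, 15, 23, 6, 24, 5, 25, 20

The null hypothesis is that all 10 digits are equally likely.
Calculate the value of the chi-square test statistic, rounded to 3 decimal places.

34.889

Under H₀ each category has probability 1/10, so each expected count is 180/10 = 18.
cat         O        E   (O−E)²/E
0          26       18     3.5556
1          26       18     3.5556
2          10       18     3.5556
3          15       18     0.5000
4          23       18     1.3889
5           6       18     8.0000
6          24       18     2.0000
7           5       18     9.3889
8          25       18     2.7222
9          20       18     0.2222
Sum = 34.889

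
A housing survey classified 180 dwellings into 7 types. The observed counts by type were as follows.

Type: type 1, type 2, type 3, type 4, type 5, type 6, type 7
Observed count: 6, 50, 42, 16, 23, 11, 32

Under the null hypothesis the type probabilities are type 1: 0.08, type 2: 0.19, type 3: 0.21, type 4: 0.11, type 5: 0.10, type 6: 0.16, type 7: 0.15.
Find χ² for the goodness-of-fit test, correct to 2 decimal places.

26.71

Expected counts E_i = n·p_i: 180×0.08 = 14.4, 180×0.19 = 34.2, 180×0.21 = 37.8, 180×0.11 = 19.8, 180×0.10 = 18, 180×0.16 = 28.8, 180×0.15 = 27.
type 1: (6 − 14.4)²/14.4 = 70.56/14.4 = 4.900
type 2: (50 − 34.2)²/34.2 = 249.64/34.2 = 7.299
type 3: (42 − 37.8)²/37.8 = 17.64/37.8 = 0.467
type 4: (16 − 19.8)²/19.8 = 14.44/19.8 = 0.729
type 5: (23 − 18)²/18 = 25/18 = 1.389
type 6: (11 − 28.8)²/28.8 = 316.84/28.8 = 11.001
type 7: (32 − 27)²/27 = 25/27 = 0.926
Sum = 26.71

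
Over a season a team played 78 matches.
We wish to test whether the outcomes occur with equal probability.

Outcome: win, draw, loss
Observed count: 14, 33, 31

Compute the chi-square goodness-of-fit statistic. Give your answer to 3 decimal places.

Under H₀ each category has probability 1/3, so each expected count is 78/3 = 26.
cat         O        E   (O−E)²/E
win        14       26     5.5385
draw       33       26     1.8846
loss       31       26     0.9615
Sum = 8.385

8.385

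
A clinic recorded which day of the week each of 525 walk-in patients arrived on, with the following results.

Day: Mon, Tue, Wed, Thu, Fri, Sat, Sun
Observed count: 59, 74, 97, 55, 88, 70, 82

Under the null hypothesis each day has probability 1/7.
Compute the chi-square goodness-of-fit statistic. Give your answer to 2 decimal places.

18.45

Expected count for each of the 7 categories: 525/7 = 75.
cat         O        E   (O−E)²/E
Mon        59       75      3.413
Tue        74       75      0.013
Wed        97       75      6.453
Thu        55       75      5.333
Fri        88       75      2.253
Sat        70       75      0.333
Sun        82       75      0.653
Sum = 18.45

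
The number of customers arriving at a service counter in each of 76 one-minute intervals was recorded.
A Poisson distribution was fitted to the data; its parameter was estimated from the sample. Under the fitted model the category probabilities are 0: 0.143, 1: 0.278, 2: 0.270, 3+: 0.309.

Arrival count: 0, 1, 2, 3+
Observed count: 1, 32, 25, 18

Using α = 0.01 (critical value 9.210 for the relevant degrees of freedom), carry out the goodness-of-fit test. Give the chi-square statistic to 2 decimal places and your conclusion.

Expected counts E_i = n·p_i: 76×0.143 = 10.868, 76×0.278 = 21.128, 76×0.270 = 20.52, 76×0.309 = 23.484.
0: (1 − 10.868)²/10.868 = 97.377424/10.868 = 8.960
1: (32 − 21.128)²/21.128 = 118.200384/21.128 = 5.594
2: (25 − 20.52)²/20.52 = 20.0704/20.52 = 0.978
3+: (18 − 23.484)²/23.484 = 30.074256/23.484 = 1.281
Sum = 16.81
df = 2. Since 16.81 > 9.210, we reject H₀.

16.81; reject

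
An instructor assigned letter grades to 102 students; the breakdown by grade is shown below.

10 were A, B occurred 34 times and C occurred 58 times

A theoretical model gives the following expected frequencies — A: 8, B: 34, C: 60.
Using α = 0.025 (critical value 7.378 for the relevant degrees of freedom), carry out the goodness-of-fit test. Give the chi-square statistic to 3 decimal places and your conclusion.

cat         O        E   (O−E)²/E
A          10        8     0.5000
B          34       34     0.0000
C          58       60     0.0667
Sum = 0.567
df = 2. Since 0.567 < 7.378, we do not reject H₀.

0.567; do not reject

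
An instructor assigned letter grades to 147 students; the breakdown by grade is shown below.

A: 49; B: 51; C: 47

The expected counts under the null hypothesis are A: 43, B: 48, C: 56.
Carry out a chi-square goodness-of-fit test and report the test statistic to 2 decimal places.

2.47

A: (49 − 43)²/43 = 36/43 = 0.837
B: (51 − 48)²/48 = 9/48 = 0.188
C: (47 − 56)²/56 = 81/56 = 1.446
Sum = 2.47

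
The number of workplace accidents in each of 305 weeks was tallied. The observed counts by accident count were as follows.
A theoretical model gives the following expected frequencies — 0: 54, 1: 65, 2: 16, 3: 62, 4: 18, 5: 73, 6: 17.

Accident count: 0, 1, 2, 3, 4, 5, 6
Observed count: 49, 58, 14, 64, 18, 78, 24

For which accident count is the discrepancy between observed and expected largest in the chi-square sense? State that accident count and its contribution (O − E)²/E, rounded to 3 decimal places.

cat         O        E   (O−E)²/E
0          49       54     0.4630
1          58       65     0.7538
2          14       16     0.2500
3          64       62     0.0645
4          18       18     0.0000
5          78       73     0.3425
6          24       17     2.8824
The largest term is for 6: 2.882.

6, 2.882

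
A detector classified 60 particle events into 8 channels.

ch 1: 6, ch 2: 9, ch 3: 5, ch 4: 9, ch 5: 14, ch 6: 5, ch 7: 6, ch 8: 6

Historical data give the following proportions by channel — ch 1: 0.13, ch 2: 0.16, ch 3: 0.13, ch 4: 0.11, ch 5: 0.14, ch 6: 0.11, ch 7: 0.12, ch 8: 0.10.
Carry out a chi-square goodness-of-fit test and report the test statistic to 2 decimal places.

6.65

Expected counts E_i = n·p_i: 60×0.13 = 7.8, 60×0.16 = 9.6, 60×0.13 = 7.8, 60×0.11 = 6.6, 60×0.14 = 8.4, 60×0.11 = 6.6, 60×0.12 = 7.2, 60×0.10 = 6.
ch 1: (6 − 7.8)²/7.8 = 3.24/7.8 = 0.415
ch 2: (9 − 9.6)²/9.6 = 0.36/9.6 = 0.038
ch 3: (5 − 7.8)²/7.8 = 7.84/7.8 = 1.005
ch 4: (9 − 6.6)²/6.6 = 5.76/6.6 = 0.873
ch 5: (14 − 8.4)²/8.4 = 31.36/8.4 = 3.733
ch 6: (5 − 6.6)²/6.6 = 2.56/6.6 = 0.388
ch 7: (6 − 7.2)²/7.2 = 1.44/7.2 = 0.200
ch 8: (6 − 6)²/6 = 0/6 = 0.000
Sum = 6.65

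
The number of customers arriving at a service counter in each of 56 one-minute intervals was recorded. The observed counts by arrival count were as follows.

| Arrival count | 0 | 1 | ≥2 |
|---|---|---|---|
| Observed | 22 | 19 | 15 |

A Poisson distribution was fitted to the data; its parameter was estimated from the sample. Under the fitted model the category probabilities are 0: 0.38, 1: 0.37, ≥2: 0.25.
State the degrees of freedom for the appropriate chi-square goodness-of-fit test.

1

There are k = 3 categories and 1 parameter estimated from the data, so df = 3 − 1 − 1 = 1.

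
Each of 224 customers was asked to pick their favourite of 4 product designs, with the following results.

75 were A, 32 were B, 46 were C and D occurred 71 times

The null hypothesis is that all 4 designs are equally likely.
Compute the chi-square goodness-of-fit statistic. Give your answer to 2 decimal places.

22.54

Under H₀ each category has probability 1/4, so each expected count is 224/4 = 56.
cat         O        E   (O−E)²/E
A          75       56      6.446
B          32       56     10.286
C          46       56      1.786
D          71       56      4.018
Sum = 22.54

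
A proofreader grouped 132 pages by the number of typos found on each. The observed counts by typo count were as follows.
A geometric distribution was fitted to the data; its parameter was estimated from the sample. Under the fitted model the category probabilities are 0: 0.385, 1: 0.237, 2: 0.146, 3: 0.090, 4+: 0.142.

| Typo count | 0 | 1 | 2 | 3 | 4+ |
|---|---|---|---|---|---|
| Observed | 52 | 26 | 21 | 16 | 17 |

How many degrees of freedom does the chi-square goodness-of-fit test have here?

3

There are k = 5 categories and 1 parameter estimated from the data, so df = 5 − 1 − 1 = 3.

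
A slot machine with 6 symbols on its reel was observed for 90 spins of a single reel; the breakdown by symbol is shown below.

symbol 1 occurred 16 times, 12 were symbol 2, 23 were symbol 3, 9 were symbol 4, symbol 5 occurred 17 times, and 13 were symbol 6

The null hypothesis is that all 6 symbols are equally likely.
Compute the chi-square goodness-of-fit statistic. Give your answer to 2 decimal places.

Under H₀ each category has probability 1/6, so each expected count is 90/6 = 15.
cat           O        E   (O−E)²/E
symbol 1     16       15      0.067
symbol 2     12       15      0.600
symbol 3     23       15      4.267
symbol 4      9       15      2.400
symbol 5     17       15      0.267
symbol 6     13       15      0.267
Sum = 7.87

7.87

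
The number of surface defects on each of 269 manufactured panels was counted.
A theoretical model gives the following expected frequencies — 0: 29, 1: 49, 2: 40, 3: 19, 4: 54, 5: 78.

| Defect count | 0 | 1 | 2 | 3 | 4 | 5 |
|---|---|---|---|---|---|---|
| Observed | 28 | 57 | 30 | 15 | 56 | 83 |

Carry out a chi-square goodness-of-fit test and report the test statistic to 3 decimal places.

5.077

cat         O        E   (O−E)²/E
0          28       29     0.0345
1          57       49     1.3061
2          30       40     2.5000
3          15       19     0.8421
4          56       54     0.0741
5          83       78     0.3205
Sum = 5.077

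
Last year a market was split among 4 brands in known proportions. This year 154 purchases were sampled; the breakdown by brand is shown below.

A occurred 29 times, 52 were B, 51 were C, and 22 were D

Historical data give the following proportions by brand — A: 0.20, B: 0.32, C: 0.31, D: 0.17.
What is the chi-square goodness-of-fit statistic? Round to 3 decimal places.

1.145

Expected counts E_i = n·p_i: 154×0.20 = 30.8, 154×0.32 = 49.28, 154×0.31 = 47.74, 154×0.17 = 26.18.
A: (29 − 30.8)²/30.8 = 3.24/30.8 = 0.1052
B: (52 − 49.28)²/49.28 = 7.3984/49.28 = 0.1501
C: (51 − 47.74)²/47.74 = 10.6276/47.74 = 0.2226
D: (22 − 26.18)²/26.18 = 17.4724/26.18 = 0.6674
Sum = 1.145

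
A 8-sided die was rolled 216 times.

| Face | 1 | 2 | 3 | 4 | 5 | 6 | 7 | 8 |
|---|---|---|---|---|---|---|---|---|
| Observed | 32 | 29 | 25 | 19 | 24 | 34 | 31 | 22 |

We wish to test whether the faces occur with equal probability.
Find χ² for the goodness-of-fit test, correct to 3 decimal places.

Expected count for each of the 8 categories: 216/8 = 27.
1: (32 − 27)²/27 = 25/27 = 0.9259
2: (29 − 27)²/27 = 4/27 = 0.1481
3: (25 − 27)²/27 = 4/27 = 0.1481
4: (19 − 27)²/27 = 64/27 = 2.3704
5: (24 − 27)²/27 = 9/27 = 0.3333
6: (34 − 27)²/27 = 49/27 = 1.8148
7: (31 − 27)²/27 = 16/27 = 0.5926
8: (22 − 27)²/27 = 25/27 = 0.9259
Sum = 7.259

7.259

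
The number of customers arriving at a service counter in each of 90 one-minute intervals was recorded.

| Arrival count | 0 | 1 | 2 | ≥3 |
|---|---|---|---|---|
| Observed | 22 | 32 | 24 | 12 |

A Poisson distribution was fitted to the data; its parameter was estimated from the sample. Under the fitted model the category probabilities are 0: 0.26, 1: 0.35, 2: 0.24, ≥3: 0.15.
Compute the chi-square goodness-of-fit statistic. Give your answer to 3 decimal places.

0.525

Expected counts E_i = n·p_i: 90×0.26 = 23.4, 90×0.35 = 31.5, 90×0.24 = 21.6, 90×0.15 = 13.5.
cat         O        E   (O−E)²/E
0          22     23.4     0.0838
1          32     31.5     0.0079
2          24     21.6     0.2667
≥3         12     13.5     0.1667
Sum = 0.525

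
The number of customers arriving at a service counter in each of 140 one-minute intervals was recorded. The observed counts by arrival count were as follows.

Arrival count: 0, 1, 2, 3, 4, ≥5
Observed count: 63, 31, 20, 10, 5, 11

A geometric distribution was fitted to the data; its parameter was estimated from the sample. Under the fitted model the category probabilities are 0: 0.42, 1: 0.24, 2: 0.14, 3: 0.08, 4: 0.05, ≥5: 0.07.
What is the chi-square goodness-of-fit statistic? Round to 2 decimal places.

Expected counts E_i = n·p_i: 140×0.42 = 58.8, 140×0.24 = 33.6, 140×0.14 = 19.6, 140×0.08 = 11.2, 140×0.05 = 7, 140×0.07 = 9.8.
cat         O        E   (O−E)²/E
0          63     58.8      0.300
1          31     33.6      0.201
2          20     19.6      0.008
3          10     11.2      0.129
4           5        7      0.571
≥5         11      9.8      0.147
Sum = 1.36

1.36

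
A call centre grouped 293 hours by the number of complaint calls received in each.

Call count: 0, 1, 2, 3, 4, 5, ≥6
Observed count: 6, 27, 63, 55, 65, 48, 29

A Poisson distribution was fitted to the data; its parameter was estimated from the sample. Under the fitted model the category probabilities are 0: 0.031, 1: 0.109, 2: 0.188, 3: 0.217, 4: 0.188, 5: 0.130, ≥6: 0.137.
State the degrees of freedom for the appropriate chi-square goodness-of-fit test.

5

There are k = 7 categories and 1 parameter estimated from the data, so df = 7 − 1 − 1 = 5.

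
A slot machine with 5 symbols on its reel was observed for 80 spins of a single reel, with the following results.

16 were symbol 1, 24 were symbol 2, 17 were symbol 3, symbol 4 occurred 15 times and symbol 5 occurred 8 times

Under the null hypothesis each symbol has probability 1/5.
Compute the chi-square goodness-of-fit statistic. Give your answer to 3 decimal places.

Under H₀ each category has probability 1/5, so each expected count is 80/5 = 16.
symbol 1: (16 − 16)²/16 = 0/16 = 0.0000
symbol 2: (24 − 16)²/16 = 64/16 = 4.0000
symbol 3: (17 − 16)²/16 = 1/16 = 0.0625
symbol 4: (15 − 16)²/16 = 1/16 = 0.0625
symbol 5: (8 − 16)²/16 = 64/16 = 4.0000
Sum = 8.125

8.125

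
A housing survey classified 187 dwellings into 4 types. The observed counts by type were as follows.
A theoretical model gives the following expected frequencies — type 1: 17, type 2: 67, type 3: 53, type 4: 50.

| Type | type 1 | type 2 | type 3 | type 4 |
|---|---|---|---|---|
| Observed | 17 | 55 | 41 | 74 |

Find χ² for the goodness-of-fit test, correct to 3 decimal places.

16.386

type 1: (17 − 17)²/17 = 0/17 = 0.0000
type 2: (55 − 67)²/67 = 144/67 = 2.1493
type 3: (41 − 53)²/53 = 144/53 = 2.7170
type 4: (74 − 50)²/50 = 576/50 = 11.5200
Sum = 16.386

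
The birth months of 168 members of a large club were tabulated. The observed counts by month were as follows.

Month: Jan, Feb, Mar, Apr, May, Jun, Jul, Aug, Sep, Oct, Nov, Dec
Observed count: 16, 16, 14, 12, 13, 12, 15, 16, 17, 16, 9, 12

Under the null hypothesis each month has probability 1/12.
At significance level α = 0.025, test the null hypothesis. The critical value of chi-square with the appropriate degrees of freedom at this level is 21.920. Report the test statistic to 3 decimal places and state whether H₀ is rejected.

Expected count for each of the 12 categories: 168/12 = 14.
Jan: (16 − 14)²/14 = 4/14 = 0.2857
Feb: (16 − 14)²/14 = 4/14 = 0.2857
Mar: (14 − 14)²/14 = 0/14 = 0.0000
Apr: (12 − 14)²/14 = 4/14 = 0.2857
May: (13 − 14)²/14 = 1/14 = 0.0714
Jun: (12 − 14)²/14 = 4/14 = 0.2857
Jul: (15 − 14)²/14 = 1/14 = 0.0714
Aug: (16 − 14)²/14 = 4/14 = 0.2857
Sep: (17 − 14)²/14 = 9/14 = 0.6429
Oct: (16 − 14)²/14 = 4/14 = 0.2857
Nov: (9 − 14)²/14 = 25/14 = 1.7857
Dec: (12 − 14)²/14 = 4/14 = 0.2857
Sum = 4.571
df = 11. Since 4.571 < 21.920, we do not reject H₀.

4.571; do not reject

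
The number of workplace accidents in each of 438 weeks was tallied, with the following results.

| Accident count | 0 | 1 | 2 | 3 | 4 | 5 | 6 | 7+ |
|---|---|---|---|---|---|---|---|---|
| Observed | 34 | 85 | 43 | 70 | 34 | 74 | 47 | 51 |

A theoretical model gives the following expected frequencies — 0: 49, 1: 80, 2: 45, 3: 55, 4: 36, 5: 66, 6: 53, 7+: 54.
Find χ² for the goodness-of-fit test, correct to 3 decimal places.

0: (34 − 49)²/49 = 225/49 = 4.5918
1: (85 − 80)²/80 = 25/80 = 0.3125
2: (43 − 45)²/45 = 4/45 = 0.0889
3: (70 − 55)²/55 = 225/55 = 4.0909
4: (34 − 36)²/36 = 4/36 = 0.1111
5: (74 − 66)²/66 = 64/66 = 0.9697
6: (47 − 53)²/53 = 36/53 = 0.6792
7+: (51 − 54)²/54 = 9/54 = 0.1667
Sum = 11.011

11.011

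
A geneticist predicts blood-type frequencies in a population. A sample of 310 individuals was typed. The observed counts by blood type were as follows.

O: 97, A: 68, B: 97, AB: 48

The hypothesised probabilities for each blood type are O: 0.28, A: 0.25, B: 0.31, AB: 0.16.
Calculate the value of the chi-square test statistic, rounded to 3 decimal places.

Expected counts E_i = n·p_i: 310×0.28 = 86.8, 310×0.25 = 77.5, 310×0.31 = 96.1, 310×0.16 = 49.6.
χ² = (97−86.8)²/86.8 + (68−77.5)²/77.5 + (97−96.1)²/96.1 + (48−49.6)²/49.6
   = 1.1986 + 1.1645 + 0.0084 + 0.0516
Sum = 2.423

2.423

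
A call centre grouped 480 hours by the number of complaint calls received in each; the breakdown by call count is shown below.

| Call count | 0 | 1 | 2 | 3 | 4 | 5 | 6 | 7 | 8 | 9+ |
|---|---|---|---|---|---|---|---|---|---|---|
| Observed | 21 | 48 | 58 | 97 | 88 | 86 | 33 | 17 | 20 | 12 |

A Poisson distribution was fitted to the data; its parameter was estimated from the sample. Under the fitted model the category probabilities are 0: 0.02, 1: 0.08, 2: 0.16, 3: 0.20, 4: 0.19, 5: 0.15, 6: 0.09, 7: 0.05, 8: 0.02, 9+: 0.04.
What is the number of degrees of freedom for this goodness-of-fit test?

8

There are k = 10 categories and 1 parameter estimated from the data, so df = 10 − 1 − 1 = 8.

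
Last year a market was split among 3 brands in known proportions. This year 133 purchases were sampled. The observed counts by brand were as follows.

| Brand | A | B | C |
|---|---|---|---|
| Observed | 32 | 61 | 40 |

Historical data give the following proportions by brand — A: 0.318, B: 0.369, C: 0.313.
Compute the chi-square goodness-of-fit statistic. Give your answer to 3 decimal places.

Expected counts E_i = n·p_i: 133×0.318 = 42.294, 133×0.369 = 49.077, 133×0.313 = 41.629.
cat         O        E   (O−E)²/E
A          32   42.294     2.5055
B          61   49.077     2.8966
C          40   41.629     0.0637
Sum = 5.466

5.466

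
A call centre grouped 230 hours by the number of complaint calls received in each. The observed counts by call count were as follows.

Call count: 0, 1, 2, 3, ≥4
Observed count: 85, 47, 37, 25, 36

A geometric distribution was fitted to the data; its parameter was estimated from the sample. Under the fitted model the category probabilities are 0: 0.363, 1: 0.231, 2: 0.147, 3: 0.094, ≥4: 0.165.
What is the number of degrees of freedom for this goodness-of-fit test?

3

There are k = 5 categories and 1 parameter estimated from the data, so df = 5 − 1 − 1 = 3.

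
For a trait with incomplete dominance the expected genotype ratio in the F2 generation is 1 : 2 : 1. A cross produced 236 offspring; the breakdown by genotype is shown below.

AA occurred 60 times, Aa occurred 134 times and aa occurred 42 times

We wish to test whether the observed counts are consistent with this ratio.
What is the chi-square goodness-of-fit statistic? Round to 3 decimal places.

7.085

Ratio total = 4. Expected counts: 236×1/4 = 59, 236×2/4 = 118, 236×1/4 = 59.
cat         O        E   (O−E)²/E
AA         60       59     0.0169
Aa        134      118     2.1695
aa         42       59     4.8983
Sum = 7.085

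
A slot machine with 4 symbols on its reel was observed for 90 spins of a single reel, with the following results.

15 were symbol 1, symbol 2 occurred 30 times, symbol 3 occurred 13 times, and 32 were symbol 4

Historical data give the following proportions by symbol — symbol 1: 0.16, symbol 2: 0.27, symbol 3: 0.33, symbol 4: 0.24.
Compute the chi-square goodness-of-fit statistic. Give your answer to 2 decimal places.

Expected counts E_i = n·p_i: 90×0.16 = 14.4, 90×0.27 = 24.3, 90×0.33 = 29.7, 90×0.24 = 21.6.
cat           O        E   (O−E)²/E
symbol 1     15     14.4      0.025
symbol 2     30     24.3      1.337
symbol 3     13     29.7      9.390
symbol 4     32     21.6      5.007
Sum = 15.76

15.76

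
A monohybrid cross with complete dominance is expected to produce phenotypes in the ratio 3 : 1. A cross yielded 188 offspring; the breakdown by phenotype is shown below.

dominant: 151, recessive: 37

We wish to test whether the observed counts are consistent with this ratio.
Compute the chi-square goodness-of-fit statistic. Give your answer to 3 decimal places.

Ratio total = 4. Expected counts: 188×3/4 = 141, 188×1/4 = 47.
cat            O        E   (O−E)²/E
dominant     151      141     0.7092
recessive     37       47     2.1277
Sum = 2.837

2.837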